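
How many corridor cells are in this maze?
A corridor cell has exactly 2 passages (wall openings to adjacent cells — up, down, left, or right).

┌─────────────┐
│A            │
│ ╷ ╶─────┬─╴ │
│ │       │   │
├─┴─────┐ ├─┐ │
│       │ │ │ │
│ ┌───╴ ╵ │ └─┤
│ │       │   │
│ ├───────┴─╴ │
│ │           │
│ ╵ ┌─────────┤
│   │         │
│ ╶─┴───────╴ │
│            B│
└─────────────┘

Counting cells with exactly 2 passages:
Total corridor cells: 39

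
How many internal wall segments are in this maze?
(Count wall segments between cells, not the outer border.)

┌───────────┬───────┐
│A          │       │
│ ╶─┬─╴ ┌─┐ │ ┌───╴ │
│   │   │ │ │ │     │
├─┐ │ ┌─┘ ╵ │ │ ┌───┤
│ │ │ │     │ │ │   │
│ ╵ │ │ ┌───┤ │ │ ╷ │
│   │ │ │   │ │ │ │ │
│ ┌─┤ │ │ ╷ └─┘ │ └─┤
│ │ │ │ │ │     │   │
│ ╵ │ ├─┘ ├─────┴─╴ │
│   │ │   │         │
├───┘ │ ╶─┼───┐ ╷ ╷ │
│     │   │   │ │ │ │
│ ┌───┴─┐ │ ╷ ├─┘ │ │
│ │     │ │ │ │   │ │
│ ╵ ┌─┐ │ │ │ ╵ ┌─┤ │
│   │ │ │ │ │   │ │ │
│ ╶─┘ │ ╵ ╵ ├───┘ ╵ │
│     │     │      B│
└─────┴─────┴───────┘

Counting internal wall segments:
Total internal walls: 81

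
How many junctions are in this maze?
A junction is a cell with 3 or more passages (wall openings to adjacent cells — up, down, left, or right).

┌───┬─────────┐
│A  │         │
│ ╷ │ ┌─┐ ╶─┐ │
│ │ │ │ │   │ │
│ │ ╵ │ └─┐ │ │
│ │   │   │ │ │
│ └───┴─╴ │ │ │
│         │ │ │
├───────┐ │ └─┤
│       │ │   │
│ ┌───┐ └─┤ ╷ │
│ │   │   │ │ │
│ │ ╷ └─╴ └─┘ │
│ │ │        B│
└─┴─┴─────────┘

Checking each cell for number of passages:

Junctions found (3+ passages):
  (0, 4): 3 passages
  (3, 4): 3 passages
  (4, 5): 3 passages
  (6, 4): 3 passages
Total junctions: 4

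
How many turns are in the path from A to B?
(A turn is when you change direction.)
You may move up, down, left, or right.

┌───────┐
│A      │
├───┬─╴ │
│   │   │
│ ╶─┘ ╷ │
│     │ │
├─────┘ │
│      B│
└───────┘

Directions: right, right, right, down, down, down
Number of turns: 1

Solution:

┌───────┐
│A → → ↓│
├───┬─╴ │
│   │  ↓│
│ ╶─┘ ╷ │
│     │↓│
├─────┘ │
│      B│
└───────┘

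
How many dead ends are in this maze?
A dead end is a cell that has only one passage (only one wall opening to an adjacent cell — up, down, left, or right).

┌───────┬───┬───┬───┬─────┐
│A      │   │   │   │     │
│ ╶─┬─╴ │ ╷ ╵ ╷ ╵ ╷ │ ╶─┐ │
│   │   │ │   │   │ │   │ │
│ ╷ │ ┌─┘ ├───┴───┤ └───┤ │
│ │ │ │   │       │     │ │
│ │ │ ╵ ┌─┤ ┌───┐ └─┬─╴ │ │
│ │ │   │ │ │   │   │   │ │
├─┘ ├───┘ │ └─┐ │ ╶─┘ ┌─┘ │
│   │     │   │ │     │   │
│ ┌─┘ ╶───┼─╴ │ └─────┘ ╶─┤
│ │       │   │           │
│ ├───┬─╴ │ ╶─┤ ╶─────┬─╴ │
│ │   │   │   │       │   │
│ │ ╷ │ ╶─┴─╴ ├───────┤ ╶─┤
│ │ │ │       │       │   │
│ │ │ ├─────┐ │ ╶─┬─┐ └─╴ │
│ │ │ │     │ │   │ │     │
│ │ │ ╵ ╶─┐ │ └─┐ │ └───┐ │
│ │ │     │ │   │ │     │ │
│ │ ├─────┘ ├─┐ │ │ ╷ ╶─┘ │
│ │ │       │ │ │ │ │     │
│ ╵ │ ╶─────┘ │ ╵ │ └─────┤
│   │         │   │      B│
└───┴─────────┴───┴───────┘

Checking each cell for number of passages:

Dead ends found at positions:
  (1, 11)
  (3, 0)
  (3, 4)
  (3, 6)
  (3, 9)
  (5, 1)
  (6, 10)
  (8, 9)
  (9, 4)
  (9, 11)
  (10, 6)
  (11, 12)
Total dead ends: 12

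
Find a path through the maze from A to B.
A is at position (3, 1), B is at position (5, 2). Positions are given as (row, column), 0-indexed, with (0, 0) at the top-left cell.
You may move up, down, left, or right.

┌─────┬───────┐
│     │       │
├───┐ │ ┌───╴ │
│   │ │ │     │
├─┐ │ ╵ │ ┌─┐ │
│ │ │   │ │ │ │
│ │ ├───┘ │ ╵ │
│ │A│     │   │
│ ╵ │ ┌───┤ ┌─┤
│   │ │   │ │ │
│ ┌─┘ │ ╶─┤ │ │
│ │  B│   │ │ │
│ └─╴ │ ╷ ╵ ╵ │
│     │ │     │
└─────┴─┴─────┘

Finding the shortest path from (3, 1) to (5, 2):
Path length: 7 steps
Directions: down → left → down → down → right → right → up

Solution:

┌─────┬───────┐
│     │       │
├───┐ │ ┌───╴ │
│   │ │ │     │
├─┐ │ ╵ │ ┌─┐ │
│ │ │   │ │ │ │
│ │ ├───┘ │ ╵ │
│ │A│     │   │
│ ╵ │ ┌───┤ ┌─┤
│↓ ↲│ │   │ │ │
│ ┌─┘ │ ╶─┤ │ │
│↓│  B│   │ │ │
│ └─╴ │ ╷ ╵ ╵ │
│↳ → ↑│ │     │
└─────┴─┴─────┘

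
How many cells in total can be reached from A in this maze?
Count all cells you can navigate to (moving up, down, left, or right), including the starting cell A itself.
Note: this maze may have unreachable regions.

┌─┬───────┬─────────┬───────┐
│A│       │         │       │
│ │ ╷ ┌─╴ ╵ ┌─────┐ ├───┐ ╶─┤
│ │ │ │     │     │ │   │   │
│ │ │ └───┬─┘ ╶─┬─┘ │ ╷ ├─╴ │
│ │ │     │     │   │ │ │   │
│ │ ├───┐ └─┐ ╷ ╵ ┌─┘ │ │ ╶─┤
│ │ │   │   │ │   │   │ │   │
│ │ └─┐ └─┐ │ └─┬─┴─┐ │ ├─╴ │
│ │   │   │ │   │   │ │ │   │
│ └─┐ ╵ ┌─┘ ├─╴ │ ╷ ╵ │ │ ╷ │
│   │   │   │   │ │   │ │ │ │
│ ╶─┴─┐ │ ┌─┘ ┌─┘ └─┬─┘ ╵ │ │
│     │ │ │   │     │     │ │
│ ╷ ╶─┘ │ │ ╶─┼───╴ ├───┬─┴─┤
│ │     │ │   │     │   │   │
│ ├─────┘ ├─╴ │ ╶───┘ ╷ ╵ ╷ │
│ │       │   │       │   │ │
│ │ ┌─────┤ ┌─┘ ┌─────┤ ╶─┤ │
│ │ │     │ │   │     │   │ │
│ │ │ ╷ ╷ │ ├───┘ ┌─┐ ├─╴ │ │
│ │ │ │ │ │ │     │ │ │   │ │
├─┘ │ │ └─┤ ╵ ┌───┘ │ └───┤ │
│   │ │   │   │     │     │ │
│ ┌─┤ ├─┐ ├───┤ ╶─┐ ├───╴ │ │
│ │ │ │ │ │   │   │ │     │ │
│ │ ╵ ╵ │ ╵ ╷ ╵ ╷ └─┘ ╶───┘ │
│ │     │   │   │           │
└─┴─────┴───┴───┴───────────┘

Using BFS/flood-fill to find all reachable cells from A:
Maze size: 14 × 14 = 196 total cells
All cells are reachable — the maze is fully connected.
Reachable cells: 196

Reachable region (· marks reachable cells):

┌─┬───────┬─────────┬───────┐
│A│· · · ·│· · · · ·│· · · ·│
│ │ ╷ ┌─╴ ╵ ┌─────┐ ├───┐ ╶─┤
│·│·│·│· · ·│· · ·│·│· ·│· ·│
│ │ │ └───┬─┘ ╶─┬─┘ │ ╷ ├─╴ │
│·│·│· · ·│· · ·│· ·│·│·│· ·│
│ │ ├───┐ └─┐ ╷ ╵ ┌─┘ │ │ ╶─┤
│·│·│· ·│· ·│·│· ·│· ·│·│· ·│
│ │ └─┐ └─┐ │ └─┬─┴─┐ │ ├─╴ │
│·│· ·│· ·│·│· ·│· ·│·│·│· ·│
│ └─┐ ╵ ┌─┘ ├─╴ │ ╷ ╵ │ │ ╷ │
│· ·│· ·│· ·│· ·│·│· ·│·│·│·│
│ ╶─┴─┐ │ ┌─┘ ┌─┘ └─┬─┘ ╵ │ │
│· · ·│·│·│· ·│· · ·│· · ·│·│
│ ╷ ╶─┘ │ │ ╶─┼───╴ ├───┬─┴─┤
│·│· · ·│·│· ·│· · ·│· ·│· ·│
│ ├─────┘ ├─╴ │ ╶───┘ ╷ ╵ ╷ │
│·│· · · ·│· ·│· · · ·│· ·│·│
│ │ ┌─────┤ ┌─┘ ┌─────┤ ╶─┤ │
│·│·│· · ·│·│· ·│· · ·│· ·│·│
│ │ │ ╷ ╷ │ ├───┘ ┌─┐ ├─╴ │ │
│·│·│·│·│·│·│· · ·│·│·│· ·│·│
├─┘ │ │ └─┤ ╵ ┌───┘ │ └───┤ │
│· ·│·│· ·│· ·│· · ·│· · ·│·│
│ ┌─┤ ├─┐ ├───┤ ╶─┐ ├───╴ │ │
│·│·│·│·│·│· ·│· ·│·│· · ·│·│
│ │ ╵ ╵ │ ╵ ╷ ╵ ╷ └─┘ ╶───┘ │
│·│· · ·│· ·│· ·│· · · · · ·│
└─┴─────┴───┴───┴───────────┘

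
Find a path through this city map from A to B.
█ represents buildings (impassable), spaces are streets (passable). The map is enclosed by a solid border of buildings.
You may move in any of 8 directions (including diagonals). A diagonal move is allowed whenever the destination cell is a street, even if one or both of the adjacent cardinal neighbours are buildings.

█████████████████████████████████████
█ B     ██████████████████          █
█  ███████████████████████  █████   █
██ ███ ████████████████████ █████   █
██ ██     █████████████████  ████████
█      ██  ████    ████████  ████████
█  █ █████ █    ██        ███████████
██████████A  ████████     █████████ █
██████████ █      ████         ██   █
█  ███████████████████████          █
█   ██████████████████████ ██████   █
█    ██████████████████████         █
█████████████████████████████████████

Finding the shortest path from A to B:
Movement: 8-directional
Path length: 12 steps
Directions: up → up-left → up-left → left → left → left → down-left → left → up-left → up → up → up

Solution:

█████████████████████████████████████
█ B     ██████████████████          █
█ ↑███████████████████████  █████   █
██↑███ ████████████████████ █████   █
██↑██↙←←← █████████████████  ████████
█  ↖←  ██↖ ████    ████████  ████████
█  █ █████↖█    ██        ███████████
██████████A  ████████     █████████ █
██████████ █      ████         ██   █
█  ███████████████████████          █
█   ██████████████████████ ██████   █
█    ██████████████████████         █
█████████████████████████████████████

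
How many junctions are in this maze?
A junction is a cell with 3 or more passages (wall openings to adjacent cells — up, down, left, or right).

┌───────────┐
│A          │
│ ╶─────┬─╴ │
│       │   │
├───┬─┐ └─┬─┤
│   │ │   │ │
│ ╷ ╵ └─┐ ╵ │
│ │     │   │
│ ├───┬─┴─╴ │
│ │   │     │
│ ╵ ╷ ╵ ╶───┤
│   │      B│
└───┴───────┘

Checking each cell for number of passages:

Junctions found (3+ passages):
  (3, 2): 3 passages
  (3, 5): 3 passages
  (5, 3): 3 passages
Total junctions: 3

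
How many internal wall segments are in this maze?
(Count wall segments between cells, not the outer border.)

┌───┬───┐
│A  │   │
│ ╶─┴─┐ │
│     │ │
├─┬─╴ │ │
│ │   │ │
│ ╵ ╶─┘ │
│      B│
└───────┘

Counting internal wall segments:
Total internal walls: 9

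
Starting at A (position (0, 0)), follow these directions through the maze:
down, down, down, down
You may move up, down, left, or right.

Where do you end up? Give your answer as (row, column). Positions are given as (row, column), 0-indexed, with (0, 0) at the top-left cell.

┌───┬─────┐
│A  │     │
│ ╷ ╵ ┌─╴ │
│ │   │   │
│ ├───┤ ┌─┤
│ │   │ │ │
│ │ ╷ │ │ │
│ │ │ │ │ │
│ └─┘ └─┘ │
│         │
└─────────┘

Following directions step by step:
Start: (0, 0)
  down: (0, 0) → (1, 0)
  down: (1, 0) → (2, 0)
  down: (2, 0) → (3, 0)
  down: (3, 0) → (4, 0)
Final position: (4, 0)

Path taken:

┌───┬─────┐
│A  │     │
│ ╷ ╵ ┌─╴ │
│↓│   │   │
│ ├───┤ ┌─┤
│↓│   │ │ │
│ │ ╷ │ │ │
│↓│ │ │ │ │
│ └─┘ └─┘ │
│B        │
└─────────┘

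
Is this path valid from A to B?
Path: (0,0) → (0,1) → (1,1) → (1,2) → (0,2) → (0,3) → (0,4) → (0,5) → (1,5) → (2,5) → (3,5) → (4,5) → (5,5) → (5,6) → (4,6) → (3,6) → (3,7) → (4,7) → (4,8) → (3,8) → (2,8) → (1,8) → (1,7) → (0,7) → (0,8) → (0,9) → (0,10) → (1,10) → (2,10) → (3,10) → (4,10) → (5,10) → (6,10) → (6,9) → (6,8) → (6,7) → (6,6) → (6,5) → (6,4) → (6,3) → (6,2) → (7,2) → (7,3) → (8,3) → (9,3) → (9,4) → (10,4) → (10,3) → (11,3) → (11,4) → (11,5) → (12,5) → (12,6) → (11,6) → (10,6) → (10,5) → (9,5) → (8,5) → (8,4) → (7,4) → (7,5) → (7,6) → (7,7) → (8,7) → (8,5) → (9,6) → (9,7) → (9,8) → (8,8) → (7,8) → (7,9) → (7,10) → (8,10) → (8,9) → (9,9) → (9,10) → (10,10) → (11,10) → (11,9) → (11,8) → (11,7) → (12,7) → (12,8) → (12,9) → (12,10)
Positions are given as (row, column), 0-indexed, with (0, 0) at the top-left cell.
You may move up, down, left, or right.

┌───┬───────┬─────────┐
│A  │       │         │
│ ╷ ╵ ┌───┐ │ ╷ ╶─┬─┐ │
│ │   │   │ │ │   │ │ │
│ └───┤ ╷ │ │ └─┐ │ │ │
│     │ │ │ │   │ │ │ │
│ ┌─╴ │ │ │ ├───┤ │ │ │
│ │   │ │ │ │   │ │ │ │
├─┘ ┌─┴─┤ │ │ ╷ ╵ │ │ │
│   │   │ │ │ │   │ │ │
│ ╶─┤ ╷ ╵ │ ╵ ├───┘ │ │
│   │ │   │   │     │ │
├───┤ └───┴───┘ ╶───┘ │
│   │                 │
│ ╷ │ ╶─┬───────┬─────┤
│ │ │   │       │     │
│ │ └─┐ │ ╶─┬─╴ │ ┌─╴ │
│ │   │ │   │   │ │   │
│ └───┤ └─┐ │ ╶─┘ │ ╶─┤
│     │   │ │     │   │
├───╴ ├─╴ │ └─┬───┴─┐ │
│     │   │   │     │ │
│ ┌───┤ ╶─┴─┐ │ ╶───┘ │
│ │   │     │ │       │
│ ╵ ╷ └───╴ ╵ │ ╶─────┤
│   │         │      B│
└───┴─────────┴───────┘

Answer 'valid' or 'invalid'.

Checking path validity:
Result: Invalid move at step 64: cannot move from (8, 7) to (8, 5).

invalid

Correct solution:

┌───┬───────┬─────────┐
│A ↓│↱ → → ↓│  ↱ → → ↓│
│ ╷ ╵ ┌───┐ │ ╷ ╶─┬─┐ │
│ │↳ ↑│   │↓│ │↑ ↰│ │↓│
│ └───┤ ╷ │ │ └─┐ │ │ │
│     │ │ │↓│   │↑│ │↓│
│ ┌─╴ │ │ │ ├───┤ │ │ │
│ │   │ │ │↓│↱ ↓│↑│ │↓│
├─┘ ┌─┴─┤ │ │ ╷ ╵ │ │ │
│   │   │ │↓│↑│↳ ↑│ │↓│
│ ╶─┤ ╷ ╵ │ ╵ ├───┘ │ │
│   │ │   │↳ ↑│     │↓│
├───┤ └───┴───┘ ╶───┘ │
│   │↓ ← ← ← ← ← ← ← ↲│
│ ╷ │ ╶─┬───────┬─────┤
│ │ │↳ ↓│↱ → → ↓│↱ → ↓│
│ │ └─┐ │ ╶─┬─╴ │ ┌─╴ │
│ │   │↓│↑ ↰│↓ ↲│↑│↓ ↲│
│ └───┤ └─┐ │ ╶─┘ │ ╶─┤
│     │↳ ↓│↑│↳ → ↑│↳ ↓│
├───╴ ├─╴ │ └─┬───┴─┐ │
│     │↓ ↲│↑ ↰│     │↓│
│ ┌───┤ ╶─┴─┐ │ ╶───┘ │
│ │   │↳ → ↓│↑│↓ ← ← ↲│
│ ╵ ╷ └───╴ ╵ │ ╶─────┤
│   │      ↳ ↑│↳ → → B│
└───┴─────────┴───────┘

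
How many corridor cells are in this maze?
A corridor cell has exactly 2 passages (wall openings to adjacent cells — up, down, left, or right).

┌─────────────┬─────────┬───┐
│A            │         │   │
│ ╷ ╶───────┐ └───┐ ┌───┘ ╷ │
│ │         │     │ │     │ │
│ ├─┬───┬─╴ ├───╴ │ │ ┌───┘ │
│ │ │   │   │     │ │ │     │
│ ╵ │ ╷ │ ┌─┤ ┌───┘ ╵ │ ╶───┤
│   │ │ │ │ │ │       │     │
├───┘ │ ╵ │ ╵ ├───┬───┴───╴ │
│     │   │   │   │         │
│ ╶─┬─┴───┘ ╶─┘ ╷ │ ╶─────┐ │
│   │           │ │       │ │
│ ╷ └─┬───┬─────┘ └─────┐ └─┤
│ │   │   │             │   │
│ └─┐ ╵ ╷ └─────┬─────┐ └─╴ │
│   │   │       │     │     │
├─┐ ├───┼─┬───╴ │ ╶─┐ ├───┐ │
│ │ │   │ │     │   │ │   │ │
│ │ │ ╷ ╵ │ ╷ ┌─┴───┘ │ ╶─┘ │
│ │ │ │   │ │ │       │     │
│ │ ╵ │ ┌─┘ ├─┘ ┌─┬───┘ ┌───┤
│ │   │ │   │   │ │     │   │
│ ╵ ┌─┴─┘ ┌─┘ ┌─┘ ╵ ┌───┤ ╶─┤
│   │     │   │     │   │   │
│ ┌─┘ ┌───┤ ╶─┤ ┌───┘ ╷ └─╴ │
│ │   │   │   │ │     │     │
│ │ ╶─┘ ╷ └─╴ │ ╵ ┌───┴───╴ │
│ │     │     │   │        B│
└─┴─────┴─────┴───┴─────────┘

Counting cells with exactly 2 passages:
Total corridor cells: 162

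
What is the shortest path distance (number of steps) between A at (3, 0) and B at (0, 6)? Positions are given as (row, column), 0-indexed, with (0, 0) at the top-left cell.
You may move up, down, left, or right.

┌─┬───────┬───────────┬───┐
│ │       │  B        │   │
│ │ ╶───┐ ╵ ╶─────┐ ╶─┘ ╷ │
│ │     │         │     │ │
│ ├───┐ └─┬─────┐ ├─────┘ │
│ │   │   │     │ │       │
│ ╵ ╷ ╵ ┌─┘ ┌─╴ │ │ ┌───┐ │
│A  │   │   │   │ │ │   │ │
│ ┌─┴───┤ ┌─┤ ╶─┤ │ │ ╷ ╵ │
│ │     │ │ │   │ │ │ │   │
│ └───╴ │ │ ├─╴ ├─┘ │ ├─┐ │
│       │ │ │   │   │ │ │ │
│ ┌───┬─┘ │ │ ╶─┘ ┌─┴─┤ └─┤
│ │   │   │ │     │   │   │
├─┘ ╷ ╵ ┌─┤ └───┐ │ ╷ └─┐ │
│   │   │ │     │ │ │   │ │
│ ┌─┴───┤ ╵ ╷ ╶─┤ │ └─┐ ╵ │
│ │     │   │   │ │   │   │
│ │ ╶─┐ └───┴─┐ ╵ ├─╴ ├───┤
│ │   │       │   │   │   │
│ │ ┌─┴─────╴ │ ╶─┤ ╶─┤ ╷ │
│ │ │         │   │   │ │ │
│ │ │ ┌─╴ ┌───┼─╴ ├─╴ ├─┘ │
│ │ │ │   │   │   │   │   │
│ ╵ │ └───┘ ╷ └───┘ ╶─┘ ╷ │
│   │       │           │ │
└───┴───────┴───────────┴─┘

Finding path from (3, 0) to (0, 6):
Path: (3,0) → (3,1) → (2,1) → (2,2) → (3,2) → (3,3) → (2,3) → (1,3) → (1,2) → (1,1) → (0,1) → (0,2) → (0,3) → (0,4) → (1,4) → (1,5) → (0,5) → (0,6)
Distance: 17 steps

Solution:

┌─┬───────┬───────────┬───┐
│ │↱ → → ↓│↱ B        │   │
│ │ ╶───┐ ╵ ╶─────┐ ╶─┘ ╷ │
│ │↑ ← ↰│↳ ↑      │     │ │
│ ├───┐ └─┬─────┐ ├─────┘ │
│ │↱ ↓│↑  │     │ │       │
│ ╵ ╷ ╵ ┌─┘ ┌─╴ │ │ ┌───┐ │
│A ↑│↳ ↑│   │   │ │ │   │ │
│ ┌─┴───┤ ┌─┤ ╶─┤ │ │ ╷ ╵ │
│ │     │ │ │   │ │ │ │   │
│ └───╴ │ │ ├─╴ ├─┘ │ ├─┐ │
│       │ │ │   │   │ │ │ │
│ ┌───┬─┘ │ │ ╶─┘ ┌─┴─┤ └─┤
│ │   │   │ │     │   │   │
├─┘ ╷ ╵ ┌─┤ └───┐ │ ╷ └─┐ │
│   │   │ │     │ │ │   │ │
│ ┌─┴───┤ ╵ ╷ ╶─┤ │ └─┐ ╵ │
│ │     │   │   │ │   │   │
│ │ ╶─┐ └───┴─┐ ╵ ├─╴ ├───┤
│ │   │       │   │   │   │
│ │ ┌─┴─────╴ │ ╶─┤ ╶─┤ ╷ │
│ │ │         │   │   │ │ │
│ │ │ ┌─╴ ┌───┼─╴ ├─╴ ├─┘ │
│ │ │ │   │   │   │   │   │
│ ╵ │ └───┘ ╷ └───┘ ╶─┘ ╷ │
│   │       │           │ │
└───┴───────┴───────────┴─┘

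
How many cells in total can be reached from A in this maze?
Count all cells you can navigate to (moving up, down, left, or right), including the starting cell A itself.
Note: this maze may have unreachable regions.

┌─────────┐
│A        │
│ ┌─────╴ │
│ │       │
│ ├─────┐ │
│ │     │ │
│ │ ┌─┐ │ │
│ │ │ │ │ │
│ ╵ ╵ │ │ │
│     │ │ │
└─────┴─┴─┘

Using BFS/flood-fill to find all reachable cells from A:
Maze size: 5 × 5 = 25 total cells
All cells are reachable — the maze is fully connected.
Reachable cells: 25

Reachable region (· marks reachable cells):

┌─────────┐
│A · · · ·│
│ ┌─────╴ │
│·│· · · ·│
│ ├─────┐ │
│·│· · ·│·│
│ │ ┌─┐ │ │
│·│·│·│·│·│
│ ╵ ╵ │ │ │
│· · ·│·│·│
└─────┴─┴─┘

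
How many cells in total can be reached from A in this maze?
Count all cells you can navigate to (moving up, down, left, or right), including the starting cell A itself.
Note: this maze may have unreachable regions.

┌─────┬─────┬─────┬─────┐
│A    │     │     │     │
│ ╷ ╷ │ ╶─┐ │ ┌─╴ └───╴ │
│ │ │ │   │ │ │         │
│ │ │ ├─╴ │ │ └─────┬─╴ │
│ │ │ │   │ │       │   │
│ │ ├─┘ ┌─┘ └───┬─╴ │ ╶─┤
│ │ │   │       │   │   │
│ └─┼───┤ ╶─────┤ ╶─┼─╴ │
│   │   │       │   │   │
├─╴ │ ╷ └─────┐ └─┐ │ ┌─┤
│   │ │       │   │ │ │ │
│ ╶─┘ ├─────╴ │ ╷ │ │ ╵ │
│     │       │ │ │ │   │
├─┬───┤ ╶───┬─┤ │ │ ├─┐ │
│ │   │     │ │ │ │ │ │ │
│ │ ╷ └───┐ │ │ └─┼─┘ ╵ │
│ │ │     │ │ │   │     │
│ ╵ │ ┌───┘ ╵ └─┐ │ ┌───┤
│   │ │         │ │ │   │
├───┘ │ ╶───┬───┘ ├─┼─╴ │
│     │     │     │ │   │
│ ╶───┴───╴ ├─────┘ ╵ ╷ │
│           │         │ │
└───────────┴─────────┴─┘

Using BFS/flood-fill to find all reachable cells from A:
Maze size: 12 × 12 = 144 total cells
81 cell(s) are walled off and cannot be reached from A.
Reachable cells: 63

Reachable region (· marks reachable cells):

┌─────┬─────┬─────┬─────┐
│A · ·│     │     │     │
│ ╷ ╷ │ ╶─┐ │ ┌─╴ └───╴ │
│·│·│·│   │ │ │         │
│ │ │ ├─╴ │ │ └─────┬─╴ │
│·│·│·│   │ │       │   │
│ │ ├─┘ ┌─┘ └───┬─╴ │ ╶─┤
│·│·│   │       │   │   │
│ └─┼───┤ ╶─────┤ ╶─┼─╴ │
│· ·│· ·│       │   │   │
├─╴ │ ╷ └─────┐ └─┐ │ ┌─┤
│· ·│·│· · · ·│   │ │ │ │
│ ╶─┘ ├─────╴ │ ╷ │ │ ╵ │
│· · ·│· · · ·│ │ │ │   │
├─┬───┤ ╶───┬─┤ │ │ ├─┐ │
│·│· ·│· · ·│·│ │ │ │ │ │
│ │ ╷ └───┐ │ │ └─┼─┘ ╵ │
│·│·│· · ·│·│·│   │     │
│ ╵ │ ┌───┘ ╵ └─┐ │ ┌───┤
│· ·│·│· · · · ·│ │ │   │
├───┘ │ ╶───┬───┘ ├─┼─╴ │
│· · ·│· · ·│     │ │   │
│ ╶───┴───╴ ├─────┘ ╵ ╷ │
│· · · · · ·│         │ │
└───────────┴─────────┴─┘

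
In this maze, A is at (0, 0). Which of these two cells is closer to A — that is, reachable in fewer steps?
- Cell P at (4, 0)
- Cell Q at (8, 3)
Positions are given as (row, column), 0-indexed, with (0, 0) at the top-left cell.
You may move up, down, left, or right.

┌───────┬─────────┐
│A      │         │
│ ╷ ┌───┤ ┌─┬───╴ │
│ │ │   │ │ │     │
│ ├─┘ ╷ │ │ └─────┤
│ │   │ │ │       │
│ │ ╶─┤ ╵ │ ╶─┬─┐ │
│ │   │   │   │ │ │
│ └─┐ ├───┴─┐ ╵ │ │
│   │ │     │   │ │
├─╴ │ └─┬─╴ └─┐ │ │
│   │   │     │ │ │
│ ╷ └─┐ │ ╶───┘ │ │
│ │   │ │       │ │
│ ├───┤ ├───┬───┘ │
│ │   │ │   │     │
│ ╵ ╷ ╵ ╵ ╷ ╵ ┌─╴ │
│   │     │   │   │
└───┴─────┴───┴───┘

Shortest path A → P at (4, 0): 4 steps
Shortest path A → Q at (8, 3): 15 steps

P is closer (4 steps vs 15 steps).

Path to P:

┌───────┬─────────┐
│A      │         │
│ ╷ ┌───┤ ┌─┬───╴ │
│↓│ │   │ │ │     │
│ ├─┘ ╷ │ │ └─────┤
│↓│   │ │ │       │
│ │ ╶─┤ ╵ │ ╶─┬─┐ │
│↓│   │   │   │ │ │
│ └─┐ ├───┴─┐ ╵ │ │
│P  │ │     │   │ │
├─╴ │ └─┬─╴ └─┐ │ │
│   │   │     │ │ │
│ ╷ └─┐ │ ╶───┘ │ │
│ │   │ │       │ │
│ ├───┤ ├───┬───┘ │
│ │   │ │   │     │
│ ╵ ╷ ╵ ╵ ╷ ╵ ┌─╴ │
│   │     │   │   │
└───┴─────┴───┴───┘

Path to Q:

┌───────┬─────────┐
│A      │         │
│ ╷ ┌───┤ ┌─┬───╴ │
│↓│ │   │ │ │     │
│ ├─┘ ╷ │ │ └─────┤
│↓│   │ │ │       │
│ │ ╶─┤ ╵ │ ╶─┬─┐ │
│↓│   │   │   │ │ │
│ └─┐ ├───┴─┐ ╵ │ │
│↳ ↓│ │     │   │ │
├─╴ │ └─┬─╴ └─┐ │ │
│↓ ↲│   │     │ │ │
│ ╷ └─┐ │ ╶───┘ │ │
│↓│   │ │       │ │
│ ├───┤ ├───┬───┘ │
│↓│↱ ↓│ │   │     │
│ ╵ ╷ ╵ ╵ ╷ ╵ ┌─╴ │
│↳ ↑│↳ Q  │   │   │
└───┴─────┴───┴───┘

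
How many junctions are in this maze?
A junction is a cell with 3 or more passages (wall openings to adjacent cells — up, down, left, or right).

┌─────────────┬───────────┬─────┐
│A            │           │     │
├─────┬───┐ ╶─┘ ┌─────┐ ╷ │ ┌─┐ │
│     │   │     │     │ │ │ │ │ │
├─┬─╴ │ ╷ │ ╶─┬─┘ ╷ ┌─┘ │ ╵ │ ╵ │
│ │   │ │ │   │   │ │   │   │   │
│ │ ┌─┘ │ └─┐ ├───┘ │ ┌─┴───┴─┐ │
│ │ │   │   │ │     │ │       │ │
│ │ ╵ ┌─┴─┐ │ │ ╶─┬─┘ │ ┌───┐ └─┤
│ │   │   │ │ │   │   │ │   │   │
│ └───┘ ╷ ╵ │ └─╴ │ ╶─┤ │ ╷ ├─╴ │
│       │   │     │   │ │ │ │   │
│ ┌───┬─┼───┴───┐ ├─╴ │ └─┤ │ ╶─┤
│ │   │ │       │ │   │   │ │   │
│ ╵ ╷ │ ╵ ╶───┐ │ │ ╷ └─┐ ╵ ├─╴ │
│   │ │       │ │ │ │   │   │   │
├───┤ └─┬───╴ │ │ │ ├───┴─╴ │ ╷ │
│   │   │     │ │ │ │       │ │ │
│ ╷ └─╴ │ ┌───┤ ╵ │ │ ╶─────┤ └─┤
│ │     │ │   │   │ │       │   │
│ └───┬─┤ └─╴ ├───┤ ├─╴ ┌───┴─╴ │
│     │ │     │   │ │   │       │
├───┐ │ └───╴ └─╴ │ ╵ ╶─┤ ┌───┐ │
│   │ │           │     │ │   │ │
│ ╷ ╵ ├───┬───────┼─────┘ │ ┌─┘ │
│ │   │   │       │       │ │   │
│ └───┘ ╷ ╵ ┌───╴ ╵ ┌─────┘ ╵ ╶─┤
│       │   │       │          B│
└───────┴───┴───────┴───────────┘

Checking each cell for number of passages:

Junctions found (3+ passages):
  (0, 5): 3 passages
  (0, 11): 3 passages
  (1, 5): 3 passages
  (1, 9): 3 passages
  (2, 15): 3 passages
  (5, 0): 3 passages
  (5, 8): 3 passages
  (6, 10): 3 passages
  (7, 4): 3 passages
  (7, 13): 3 passages
  (7, 15): 3 passages
  (9, 11): 3 passages
  (10, 6): 3 passages
  (10, 15): 3 passages
  (11, 6): 3 passages
  (11, 10): 3 passages
  (13, 8): 3 passages
  (13, 13): 3 passages
  (13, 14): 3 passages
Total junctions: 19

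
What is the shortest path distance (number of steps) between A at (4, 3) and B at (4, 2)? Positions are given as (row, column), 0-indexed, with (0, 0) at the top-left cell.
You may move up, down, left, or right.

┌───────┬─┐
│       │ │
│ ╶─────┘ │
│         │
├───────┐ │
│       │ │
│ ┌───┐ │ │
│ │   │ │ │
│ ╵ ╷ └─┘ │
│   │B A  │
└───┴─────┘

Finding path from (4, 3) to (4, 2):
Path: (4,3) → (4,2)
Distance: 1 steps

Solution:

┌───────┬─┐
│       │ │
│ ╶─────┘ │
│         │
├───────┐ │
│       │ │
│ ┌───┐ │ │
│ │   │ │ │
│ ╵ ╷ └─┘ │
│   │B A  │
└───┴─────┘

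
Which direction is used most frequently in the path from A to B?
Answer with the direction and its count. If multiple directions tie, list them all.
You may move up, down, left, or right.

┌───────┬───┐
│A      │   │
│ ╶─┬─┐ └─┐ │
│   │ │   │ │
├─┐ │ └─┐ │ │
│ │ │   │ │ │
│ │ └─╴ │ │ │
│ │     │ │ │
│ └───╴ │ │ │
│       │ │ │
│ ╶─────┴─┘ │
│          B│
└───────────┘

Directions: down, right, down, down, right, right, down, left, left, left, down, right, right, right, right, right
Counts: {'down': 5, 'right': 8, 'left': 3}
Most common: right (8 times)

Solution:

┌───────┬───┐
│A      │   │
│ ╶─┬─┐ └─┐ │
│↳ ↓│ │   │ │
├─┐ │ └─┐ │ │
│ │↓│   │ │ │
│ │ └─╴ │ │ │
│ │↳ → ↓│ │ │
│ └───╴ │ │ │
│↓ ← ← ↲│ │ │
│ ╶─────┴─┘ │
│↳ → → → → B│
└───────────┘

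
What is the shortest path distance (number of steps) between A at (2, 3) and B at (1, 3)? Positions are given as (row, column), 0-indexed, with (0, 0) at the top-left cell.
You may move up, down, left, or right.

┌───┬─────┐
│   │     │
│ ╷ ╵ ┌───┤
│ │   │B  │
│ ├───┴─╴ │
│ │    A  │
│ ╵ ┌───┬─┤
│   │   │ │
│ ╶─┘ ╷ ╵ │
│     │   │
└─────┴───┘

Finding path from (2, 3) to (1, 3):
Path: (2,3) → (2,4) → (1,4) → (1,3)
Distance: 3 steps

Solution:

┌───┬─────┐
│   │     │
│ ╷ ╵ ┌───┤
│ │   │B ↰│
│ ├───┴─╴ │
│ │    A ↑│
│ ╵ ┌───┬─┤
│   │   │ │
│ ╶─┘ ╷ ╵ │
│     │   │
└─────┴───┘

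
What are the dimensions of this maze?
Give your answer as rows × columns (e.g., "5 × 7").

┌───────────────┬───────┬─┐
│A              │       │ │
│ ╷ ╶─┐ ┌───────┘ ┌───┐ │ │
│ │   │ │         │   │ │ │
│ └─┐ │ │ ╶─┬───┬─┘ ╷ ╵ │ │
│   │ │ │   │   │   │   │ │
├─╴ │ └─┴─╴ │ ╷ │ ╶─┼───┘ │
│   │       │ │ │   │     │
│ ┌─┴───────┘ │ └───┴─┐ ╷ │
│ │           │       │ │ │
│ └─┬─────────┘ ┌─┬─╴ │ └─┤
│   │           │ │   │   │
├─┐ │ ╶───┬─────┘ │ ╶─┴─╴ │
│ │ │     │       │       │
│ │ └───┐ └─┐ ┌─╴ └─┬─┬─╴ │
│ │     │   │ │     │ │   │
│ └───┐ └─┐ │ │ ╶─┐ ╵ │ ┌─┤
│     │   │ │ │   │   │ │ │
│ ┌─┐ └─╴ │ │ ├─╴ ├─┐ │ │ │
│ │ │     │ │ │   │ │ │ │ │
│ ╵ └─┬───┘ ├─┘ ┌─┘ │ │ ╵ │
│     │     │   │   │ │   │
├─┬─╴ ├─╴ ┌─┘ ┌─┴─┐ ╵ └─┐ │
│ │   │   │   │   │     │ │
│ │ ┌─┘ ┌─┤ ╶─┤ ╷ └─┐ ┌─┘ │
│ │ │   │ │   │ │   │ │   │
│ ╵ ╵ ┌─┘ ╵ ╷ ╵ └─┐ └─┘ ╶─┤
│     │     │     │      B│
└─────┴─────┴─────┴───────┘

Counting the maze dimensions:
Rows (vertical): 14
Columns (horizontal): 13
Dimensions: 14 × 13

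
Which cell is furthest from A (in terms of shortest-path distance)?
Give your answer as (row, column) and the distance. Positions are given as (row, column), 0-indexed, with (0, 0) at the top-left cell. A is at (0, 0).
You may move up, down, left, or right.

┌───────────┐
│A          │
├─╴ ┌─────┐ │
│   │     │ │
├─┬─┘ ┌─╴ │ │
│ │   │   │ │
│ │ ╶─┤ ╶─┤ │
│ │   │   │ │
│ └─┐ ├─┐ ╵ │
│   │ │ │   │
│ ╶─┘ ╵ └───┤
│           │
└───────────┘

Computing BFS distances from A to all cells:
Furthest cell: (2, 0)
Distance: 28 steps

Path from A to the furthest cell:

┌───────────┐
│A → → → → ↓│
├─╴ ┌─────┐ │
│   │↓ ← ↰│↓│
├─┬─┘ ┌─╴ │ │
│B│↓ ↲│↱ ↑│↓│
│ │ ╶─┤ ╶─┤ │
│↑│↳ ↓│↑ ↰│↓│
│ └─┐ ├─┐ ╵ │
│↑  │↓│ │↑ ↲│
│ ╶─┘ ╵ └───┤
│↑ ← ↲      │
└───────────┘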